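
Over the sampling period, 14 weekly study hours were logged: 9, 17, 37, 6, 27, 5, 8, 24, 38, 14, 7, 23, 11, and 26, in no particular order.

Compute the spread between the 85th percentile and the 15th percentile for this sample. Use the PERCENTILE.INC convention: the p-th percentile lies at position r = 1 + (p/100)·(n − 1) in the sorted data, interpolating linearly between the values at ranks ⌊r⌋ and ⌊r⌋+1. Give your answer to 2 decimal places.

20.55

Sorted: 5, 6, 7, 8, 9, 11, 14, 17, 23, 24, 26, 27, 37, 38.
n = 14.
P15: r = 2.95; ranks 2–3 are 6, 7; interpolating gives 6.95.
P85: r = 12.05; ranks 12–13 are 27, 37; interpolating gives 27.5.
Difference: 27.5 − 6.95 = 20.55.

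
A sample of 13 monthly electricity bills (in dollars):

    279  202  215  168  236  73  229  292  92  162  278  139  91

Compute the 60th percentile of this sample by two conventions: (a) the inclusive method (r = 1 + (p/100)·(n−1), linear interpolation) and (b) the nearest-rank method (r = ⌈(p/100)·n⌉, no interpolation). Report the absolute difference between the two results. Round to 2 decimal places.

Sorted: 73, 91, 92, 139, 162, 168, 202, 215, 229, 236, 278, 279, 292.
n = 13.
(a) r = 8.2; between ranks 8 (215) and 9 (229): 217.8.
(b) the nearest-rank method: rank 8 → 215.
|217.8 − 215| = 2.8.

2.80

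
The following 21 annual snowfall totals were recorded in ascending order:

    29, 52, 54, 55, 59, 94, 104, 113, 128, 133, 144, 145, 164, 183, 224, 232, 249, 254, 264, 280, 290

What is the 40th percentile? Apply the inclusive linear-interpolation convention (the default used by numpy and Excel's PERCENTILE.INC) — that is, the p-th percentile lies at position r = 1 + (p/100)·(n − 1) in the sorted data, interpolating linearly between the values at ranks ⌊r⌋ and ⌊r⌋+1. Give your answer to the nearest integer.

128

n = 21.
r = 1 + (40/100)·(21 − 1) = 1 + 8 = 9.
r is an integer, so P40 is the value at rank 9: 128.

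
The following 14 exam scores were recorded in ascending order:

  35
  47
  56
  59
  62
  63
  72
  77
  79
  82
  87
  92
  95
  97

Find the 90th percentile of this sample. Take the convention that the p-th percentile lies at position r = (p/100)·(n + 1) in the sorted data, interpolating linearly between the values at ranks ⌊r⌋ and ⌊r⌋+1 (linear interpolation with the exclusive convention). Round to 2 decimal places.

n = 14.
r = (90/100)·(14 + 1) = 13.5.
Rank 13 is 95 and rank 14 is 97.
Interpolate: 95 + 0.5·(97 − 95) = 95 + 0.5·2 = 96.

96.00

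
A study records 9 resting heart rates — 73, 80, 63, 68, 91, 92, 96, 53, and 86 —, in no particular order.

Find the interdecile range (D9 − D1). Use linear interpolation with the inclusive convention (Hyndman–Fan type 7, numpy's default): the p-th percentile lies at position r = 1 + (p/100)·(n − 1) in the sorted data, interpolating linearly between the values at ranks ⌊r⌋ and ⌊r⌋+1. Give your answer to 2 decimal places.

Sorted: 53, 63, 68, 73, 80, 86, 91, 92, 96.
n = 9.
P10: r = 1.8; ranks 1–2 are 53, 63; interpolating gives 61.
P90: r = 8.2; ranks 8–9 are 92, 96; interpolating gives 92.8.
Difference: 92.8 − 61 = 31.8.

31.80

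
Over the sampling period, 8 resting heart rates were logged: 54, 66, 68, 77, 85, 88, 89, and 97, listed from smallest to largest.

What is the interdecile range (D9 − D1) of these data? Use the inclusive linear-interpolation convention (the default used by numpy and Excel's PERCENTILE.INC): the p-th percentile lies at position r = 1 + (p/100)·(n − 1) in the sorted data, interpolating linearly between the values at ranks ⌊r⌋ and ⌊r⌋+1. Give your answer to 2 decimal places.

29.00

n = 8.
P10: r = 1.7; ranks 1–2 are 54, 66; interpolating gives 62.4.
P90: r = 7.3; ranks 7–8 are 89, 97; interpolating gives 91.4.
Difference: 91.4 − 62.4 = 29.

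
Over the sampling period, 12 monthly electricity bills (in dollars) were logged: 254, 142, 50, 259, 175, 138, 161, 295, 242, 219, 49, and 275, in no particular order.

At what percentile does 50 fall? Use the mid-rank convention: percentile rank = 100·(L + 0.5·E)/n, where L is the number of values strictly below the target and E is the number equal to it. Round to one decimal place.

Sorted: 49, 50, 138, 142, 161, 175, 219, 242, 254, 259, 275, 295.
Count below 50: L = 1; count equal: E = 1; n = 12.
Percentile rank = 100·(1 + 0.5·1)/12 = 100·1.5/12 = 12.5.

12.5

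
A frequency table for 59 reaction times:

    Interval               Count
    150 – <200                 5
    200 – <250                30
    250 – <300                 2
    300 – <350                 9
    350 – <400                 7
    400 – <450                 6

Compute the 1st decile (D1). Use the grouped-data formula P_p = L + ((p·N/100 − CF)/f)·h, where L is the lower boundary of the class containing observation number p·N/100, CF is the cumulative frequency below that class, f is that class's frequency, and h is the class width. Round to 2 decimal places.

N = 59; target position k = 10/100 · 59 = 5.9.
Cumulative frequencies: 5, 35, 37, 46, 53, 59.
Observation 5.9 falls in the class 200 – <250.
L = 200, CF = 5, f = 30, h = 50.
P10 = 200 + ((5.9 − 5)/30)·50 = 200 + 1.5 = 201.5.

201.50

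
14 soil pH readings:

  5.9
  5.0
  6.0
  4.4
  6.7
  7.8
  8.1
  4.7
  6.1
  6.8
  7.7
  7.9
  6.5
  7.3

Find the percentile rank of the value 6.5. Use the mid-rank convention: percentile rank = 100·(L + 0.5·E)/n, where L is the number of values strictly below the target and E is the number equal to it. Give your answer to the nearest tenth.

Sorted: 4.4, 4.7, 5.0, 5.9, 6.0, 6.1, 6.5, 6.7, 6.8, 7.3, 7.7, 7.8, 7.9, 8.1.
Count below 6.5: L = 6; count equal: E = 1; n = 14.
Percentile rank = 100·(6 + 0.5·1)/14 = 100·6.5/14 = 46.43.

46.4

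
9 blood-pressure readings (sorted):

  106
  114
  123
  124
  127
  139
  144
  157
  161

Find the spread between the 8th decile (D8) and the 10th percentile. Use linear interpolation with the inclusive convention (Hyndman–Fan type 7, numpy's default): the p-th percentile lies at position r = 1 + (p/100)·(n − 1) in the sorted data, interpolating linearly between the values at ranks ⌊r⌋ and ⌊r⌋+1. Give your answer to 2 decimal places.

36.80

n = 9.
P10: r = 1.8; ranks 1–2 are 106, 114; interpolating gives 112.4.
P80: r = 7.4; ranks 7–8 are 144, 157; interpolating gives 149.2.
Difference: 149.2 − 112.4 = 36.8.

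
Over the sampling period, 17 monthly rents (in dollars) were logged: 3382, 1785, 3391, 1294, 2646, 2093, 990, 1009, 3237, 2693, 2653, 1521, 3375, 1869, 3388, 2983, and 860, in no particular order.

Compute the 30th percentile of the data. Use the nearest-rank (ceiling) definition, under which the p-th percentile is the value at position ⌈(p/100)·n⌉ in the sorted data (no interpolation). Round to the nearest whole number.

Sorted: 860, 990, 1009, 1294, 1521, 1785, 1869, 2093, 2646, 2653, 2693, 2983, 3237, 3375, 3382, 3388, 3391.
n = 17.
Position = ⌈30/100 · 17⌉ = ⌈5.1⌉ = 6.
The value at rank 6 is 1785.

1785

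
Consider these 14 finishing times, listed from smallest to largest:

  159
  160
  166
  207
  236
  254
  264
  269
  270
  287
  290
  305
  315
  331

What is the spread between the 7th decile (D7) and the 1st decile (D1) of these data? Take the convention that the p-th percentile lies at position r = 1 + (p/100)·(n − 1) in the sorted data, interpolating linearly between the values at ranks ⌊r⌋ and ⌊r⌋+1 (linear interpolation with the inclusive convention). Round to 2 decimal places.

n = 14.
P10: r = 2.3; ranks 2–3 are 160, 166; interpolating gives 161.8.
P70: r = 10.1; ranks 10–11 are 287, 290; interpolating gives 287.3.
Difference: 287.3 − 161.8 = 125.5.

125.50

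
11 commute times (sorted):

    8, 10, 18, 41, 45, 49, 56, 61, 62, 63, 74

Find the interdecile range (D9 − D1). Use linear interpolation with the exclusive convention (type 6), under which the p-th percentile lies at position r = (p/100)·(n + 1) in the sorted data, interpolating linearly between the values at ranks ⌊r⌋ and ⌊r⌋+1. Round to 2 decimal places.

n = 11.
P10: r = 1.2; ranks 1–2 are 8, 10; interpolating gives 8.4.
P90: r = 10.8; ranks 10–11 are 63, 74; interpolating gives 71.8.
Difference: 71.8 − 8.4 = 63.4.

63.40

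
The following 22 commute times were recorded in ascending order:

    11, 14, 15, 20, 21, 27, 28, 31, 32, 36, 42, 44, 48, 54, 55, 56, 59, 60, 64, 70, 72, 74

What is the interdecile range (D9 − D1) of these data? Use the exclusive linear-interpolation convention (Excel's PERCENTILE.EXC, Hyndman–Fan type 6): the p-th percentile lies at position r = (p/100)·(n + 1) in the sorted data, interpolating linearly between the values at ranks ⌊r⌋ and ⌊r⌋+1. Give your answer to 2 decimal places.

57.10

n = 22.
P10: r = 2.3; ranks 2–3 are 14, 15; interpolating gives 14.3.
P90: r = 20.7; ranks 20–21 are 70, 72; interpolating gives 71.4.
Difference: 71.4 − 14.3 = 57.1.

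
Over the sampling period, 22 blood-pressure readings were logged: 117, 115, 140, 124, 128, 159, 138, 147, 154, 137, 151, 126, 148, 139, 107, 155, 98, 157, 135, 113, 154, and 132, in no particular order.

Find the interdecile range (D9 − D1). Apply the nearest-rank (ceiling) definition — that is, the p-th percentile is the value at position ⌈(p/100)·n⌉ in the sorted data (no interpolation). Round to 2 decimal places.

42.00

Sorted: 98, 107, 113, 115, 117, 124, 126, 128, 132, 135, 137, 138, 139, 140, 147, 148, 151, 154, 154, 155, 157, 159.
n = 22.
P10: rank ⌈10/100·22⌉ = 3 → 113.
P90: rank ⌈90/100·22⌉ = 20 → 155.
Difference: 155 − 113 = 42.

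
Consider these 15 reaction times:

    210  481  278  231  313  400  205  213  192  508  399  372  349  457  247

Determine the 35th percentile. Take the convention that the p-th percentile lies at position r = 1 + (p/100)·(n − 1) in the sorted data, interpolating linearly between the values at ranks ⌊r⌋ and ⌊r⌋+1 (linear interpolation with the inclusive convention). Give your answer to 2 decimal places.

Sorted: 192, 205, 210, 213, 231, 247, 278, 313, 349, 372, 399, 400, 457, 481, 508.
n = 15.
r = 1 + (35/100)·(15 − 1) = 1 + 4.9 = 5.9.
Rank 5 is 231 and rank 6 is 247.
Interpolate: 231 + 0.9·(247 − 231) = 231 + 0.9·16 = 245.4.

245.40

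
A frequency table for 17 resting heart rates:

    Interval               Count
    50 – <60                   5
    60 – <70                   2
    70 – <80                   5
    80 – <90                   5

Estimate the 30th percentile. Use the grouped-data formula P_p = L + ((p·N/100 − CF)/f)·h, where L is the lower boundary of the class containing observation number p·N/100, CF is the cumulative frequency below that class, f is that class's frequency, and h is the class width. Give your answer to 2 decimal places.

60.50

N = 17; target position k = 30/100 · 17 = 5.1.
Cumulative frequencies: 5, 7, 12, 17.
Observation 5.1 falls in the class 60 – <70.
L = 60, CF = 5, f = 2, h = 10.
P30 = 60 + ((5.1 − 5)/2)·10 = 60 + 0.5 = 60.5.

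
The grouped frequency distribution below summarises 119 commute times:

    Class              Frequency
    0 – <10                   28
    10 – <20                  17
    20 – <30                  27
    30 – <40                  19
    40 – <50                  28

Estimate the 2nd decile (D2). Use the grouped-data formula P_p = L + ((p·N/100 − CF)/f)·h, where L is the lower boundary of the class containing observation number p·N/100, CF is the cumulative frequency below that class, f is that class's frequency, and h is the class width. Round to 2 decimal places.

8.50

N = 119; target position k = 20/100 · 119 = 23.8.
Cumulative frequencies: 28, 45, 72, 91, 119.
Observation 23.8 falls in the class 0 – <10.
L = 0, CF = 0, f = 28, h = 10.
P20 = 0 + ((23.8 − 0)/28)·10 = 0 + 8.5 = 8.5.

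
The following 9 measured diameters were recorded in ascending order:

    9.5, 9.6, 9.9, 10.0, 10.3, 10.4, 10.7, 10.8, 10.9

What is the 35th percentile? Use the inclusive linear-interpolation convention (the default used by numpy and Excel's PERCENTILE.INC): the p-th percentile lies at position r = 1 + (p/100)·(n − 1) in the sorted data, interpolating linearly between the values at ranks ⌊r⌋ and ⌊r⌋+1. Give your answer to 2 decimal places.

n = 9.
r = 1 + (35/100)·(9 − 1) = 1 + 2.8 = 3.8.
Rank 3 is 9.9 and rank 4 is 10.0.
Interpolate: 9.9 + 0.8·(10.0 − 9.9) = 9.9 + 0.8·0.1 = 9.98.

9.98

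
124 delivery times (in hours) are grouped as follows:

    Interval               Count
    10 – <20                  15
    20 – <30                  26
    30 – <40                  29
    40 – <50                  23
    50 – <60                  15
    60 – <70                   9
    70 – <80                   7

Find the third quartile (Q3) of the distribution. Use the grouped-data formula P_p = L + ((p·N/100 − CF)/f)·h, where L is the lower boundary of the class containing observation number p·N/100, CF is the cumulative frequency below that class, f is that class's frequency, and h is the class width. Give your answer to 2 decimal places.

50.00

N = 124; target position k = 75/100 · 124 = 93.
Cumulative frequencies: 15, 41, 70, 93, 108, 117, 124.
Observation 93 falls in the class 40 – <50.
L = 40, CF = 70, f = 23, h = 10.
P75 = 40 + ((93 − 70)/23)·10 = 40 + 10 = 50.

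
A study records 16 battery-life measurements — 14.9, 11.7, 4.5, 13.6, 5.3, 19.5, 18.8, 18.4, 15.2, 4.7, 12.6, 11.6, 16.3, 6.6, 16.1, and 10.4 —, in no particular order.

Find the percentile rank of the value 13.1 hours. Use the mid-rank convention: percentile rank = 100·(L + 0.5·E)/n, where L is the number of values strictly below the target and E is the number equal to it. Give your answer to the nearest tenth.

50.0

Sorted: 4.5, 4.7, 5.3, 6.6, 10.4, 11.6, 11.7, 12.6, 13.6, 14.9, 15.2, 16.1, 16.3, 18.4, 18.8, 19.5.
Count below 13.1: L = 8; count equal: E = 0; n = 16.
Percentile rank = 100·(8 + 0.5·0)/16 = 100·8/16 = 50.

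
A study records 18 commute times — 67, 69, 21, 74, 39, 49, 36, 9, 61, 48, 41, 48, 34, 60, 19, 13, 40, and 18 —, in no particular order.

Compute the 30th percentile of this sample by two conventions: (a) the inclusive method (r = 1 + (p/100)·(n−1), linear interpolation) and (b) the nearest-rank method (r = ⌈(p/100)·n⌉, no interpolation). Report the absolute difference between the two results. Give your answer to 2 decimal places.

Sorted: 9, 13, 18, 19, 21, 34, 36, 39, 40, 41, 48, 48, 49, 60, 61, 67, 69, 74.
n = 18.
(a) r = 6.1; between ranks 6 (34) and 7 (36): 34.2.
(b) the nearest-rank method: rank 6 → 34.
|34.2 − 34| = 0.2.

0.20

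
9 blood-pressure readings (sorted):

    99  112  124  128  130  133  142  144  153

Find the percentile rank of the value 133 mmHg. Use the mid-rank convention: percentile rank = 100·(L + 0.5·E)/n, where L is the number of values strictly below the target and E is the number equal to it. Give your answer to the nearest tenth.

Count below 133: L = 5; count equal: E = 1; n = 9.
Percentile rank = 100·(5 + 0.5·1)/9 = 100·5.5/9 = 61.11.

61.1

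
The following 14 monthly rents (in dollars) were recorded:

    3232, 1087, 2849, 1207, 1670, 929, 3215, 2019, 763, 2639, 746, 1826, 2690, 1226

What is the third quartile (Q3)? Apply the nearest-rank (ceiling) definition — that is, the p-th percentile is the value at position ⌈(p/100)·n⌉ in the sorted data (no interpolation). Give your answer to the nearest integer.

2690

Sorted: 746, 763, 929, 1087, 1207, 1226, 1670, 1826, 2019, 2639, 2690, 2849, 3215, 3232.
n = 14.
Position = ⌈75/100 · 14⌉ = ⌈10.5⌉ = 11.
The value at rank 11 is 2690.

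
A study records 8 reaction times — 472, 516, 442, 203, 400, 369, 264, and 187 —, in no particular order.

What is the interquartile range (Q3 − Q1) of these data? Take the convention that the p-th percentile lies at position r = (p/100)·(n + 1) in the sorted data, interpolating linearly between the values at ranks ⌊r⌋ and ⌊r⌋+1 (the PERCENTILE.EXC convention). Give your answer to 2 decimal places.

246.25

Sorted: 187, 203, 264, 369, 400, 442, 472, 516.
n = 8.
P25: r = 2.25; ranks 2–3 are 203, 264; interpolating gives 218.25.
P75: r = 6.75; ranks 6–7 are 442, 472; interpolating gives 464.5.
Difference: 464.5 − 218.25 = 246.25.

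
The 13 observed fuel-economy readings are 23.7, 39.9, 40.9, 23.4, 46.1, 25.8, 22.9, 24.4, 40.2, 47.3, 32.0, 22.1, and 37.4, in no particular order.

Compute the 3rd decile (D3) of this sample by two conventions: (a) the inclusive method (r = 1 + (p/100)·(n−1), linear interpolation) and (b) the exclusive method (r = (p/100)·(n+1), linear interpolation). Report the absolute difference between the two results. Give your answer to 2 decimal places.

Sorted: 22.1, 22.9, 23.4, 23.7, 24.4, 25.8, 32.0, 37.4, 39.9, 40.2, 40.9, 46.1, 47.3.
n = 13.
(a) r = 4.6; between ranks 4 (23.7) and 5 (24.4): 24.12.
(b) r = 4.2; between ranks 4 (23.7) and 5 (24.4): 23.84.
|24.12 − 23.84| = 0.28.

0.28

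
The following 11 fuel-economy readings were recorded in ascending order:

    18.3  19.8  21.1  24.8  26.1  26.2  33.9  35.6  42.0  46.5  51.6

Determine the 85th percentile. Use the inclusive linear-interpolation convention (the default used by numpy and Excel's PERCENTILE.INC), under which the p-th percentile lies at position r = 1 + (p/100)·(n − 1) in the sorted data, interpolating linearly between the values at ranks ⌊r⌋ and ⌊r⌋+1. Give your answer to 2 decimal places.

44.25

n = 11.
r = 1 + (85/100)·(11 − 1) = 1 + 8.5 = 9.5.
Rank 9 is 42.0 and rank 10 is 46.5.
Interpolate: 42.0 + 0.5·(46.5 − 42.0) = 42.0 + 0.5·4.5 = 44.25.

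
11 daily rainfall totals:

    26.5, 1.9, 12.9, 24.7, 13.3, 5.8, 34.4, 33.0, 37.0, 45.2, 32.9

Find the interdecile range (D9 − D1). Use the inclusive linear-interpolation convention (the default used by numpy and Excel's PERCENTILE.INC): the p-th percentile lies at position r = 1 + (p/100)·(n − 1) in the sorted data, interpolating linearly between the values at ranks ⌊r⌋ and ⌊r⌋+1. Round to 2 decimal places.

31.20

Sorted: 1.9, 5.8, 12.9, 13.3, 24.7, 26.5, 32.9, 33.0, 34.4, 37.0, 45.2.
n = 11.
P10: r = 2 (integer) → 5.8.
P90: r = 10 (integer) → 37.
Difference: 37 − 5.8 = 31.2.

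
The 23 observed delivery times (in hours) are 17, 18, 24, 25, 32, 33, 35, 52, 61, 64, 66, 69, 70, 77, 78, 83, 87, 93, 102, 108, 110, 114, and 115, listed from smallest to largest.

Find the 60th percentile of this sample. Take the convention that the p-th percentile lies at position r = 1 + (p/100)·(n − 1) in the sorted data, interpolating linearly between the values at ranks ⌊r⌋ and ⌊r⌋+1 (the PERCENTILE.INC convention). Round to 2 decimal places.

n = 23.
r = 1 + (60/100)·(23 − 1) = 1 + 13.2 = 14.2.
Rank 14 is 77 and rank 15 is 78.
Interpolate: 77 + 0.2·(78 − 77) = 77 + 0.2·1 = 77.2.

77.20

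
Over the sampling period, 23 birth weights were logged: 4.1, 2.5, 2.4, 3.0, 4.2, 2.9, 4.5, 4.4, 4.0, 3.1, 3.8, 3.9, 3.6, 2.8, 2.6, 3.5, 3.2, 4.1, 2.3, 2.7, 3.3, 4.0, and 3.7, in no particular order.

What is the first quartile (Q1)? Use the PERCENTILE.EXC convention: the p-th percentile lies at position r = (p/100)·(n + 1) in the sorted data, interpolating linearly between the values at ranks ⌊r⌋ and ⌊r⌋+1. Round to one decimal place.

Sorted: 2.3, 2.4, 2.5, 2.6, 2.7, 2.8, 2.9, 3.0, 3.1, 3.2, 3.3, 3.5, 3.6, 3.7, 3.8, 3.9, 4.0, 4.0, 4.1, 4.1, 4.2, 4.4, 4.5.
n = 23.
r = (25/100)·(23 + 1) = 6.
r is an integer, so P25 is the value at rank 6: 2.8.

2.8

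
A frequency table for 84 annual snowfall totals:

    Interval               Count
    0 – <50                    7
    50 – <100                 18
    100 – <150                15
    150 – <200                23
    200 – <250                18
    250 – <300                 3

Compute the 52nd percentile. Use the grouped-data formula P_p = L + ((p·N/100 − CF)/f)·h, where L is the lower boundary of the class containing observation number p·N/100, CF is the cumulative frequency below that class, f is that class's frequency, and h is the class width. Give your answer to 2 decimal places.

N = 84; target position k = 52/100 · 84 = 43.68.
Cumulative frequencies: 7, 25, 40, 63, 81, 84.
Observation 43.68 falls in the class 150 – <200.
L = 150, CF = 40, f = 23, h = 50.
P52 = 150 + ((43.68 − 40)/23)·50 = 150 + 8 = 158.

158.00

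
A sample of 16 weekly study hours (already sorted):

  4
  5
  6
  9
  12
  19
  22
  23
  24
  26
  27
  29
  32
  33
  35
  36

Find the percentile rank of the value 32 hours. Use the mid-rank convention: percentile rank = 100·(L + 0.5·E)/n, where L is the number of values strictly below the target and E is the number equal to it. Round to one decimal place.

78.1

Count below 32: L = 12; count equal: E = 1; n = 16.
Percentile rank = 100·(12 + 0.5·1)/16 = 100·12.5/16 = 78.12.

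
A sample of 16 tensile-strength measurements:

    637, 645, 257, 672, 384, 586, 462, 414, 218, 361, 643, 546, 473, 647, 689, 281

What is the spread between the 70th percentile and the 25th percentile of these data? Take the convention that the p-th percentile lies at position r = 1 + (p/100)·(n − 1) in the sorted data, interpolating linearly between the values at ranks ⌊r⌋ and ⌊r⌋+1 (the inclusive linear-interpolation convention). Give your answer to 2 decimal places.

261.75

Sorted: 218, 257, 281, 361, 384, 414, 462, 473, 546, 586, 637, 643, 645, 647, 672, 689.
n = 16.
P25: r = 4.75; ranks 4–5 are 361, 384; interpolating gives 378.25.
P70: r = 11.5; ranks 11–12 are 637, 643; interpolating gives 640.
Difference: 640 − 378.25 = 261.75.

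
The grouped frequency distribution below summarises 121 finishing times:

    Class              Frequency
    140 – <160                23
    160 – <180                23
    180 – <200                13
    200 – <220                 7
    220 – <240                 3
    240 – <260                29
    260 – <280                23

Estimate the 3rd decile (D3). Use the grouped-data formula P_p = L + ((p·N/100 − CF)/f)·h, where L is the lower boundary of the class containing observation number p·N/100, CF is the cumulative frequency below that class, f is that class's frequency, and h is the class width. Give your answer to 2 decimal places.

N = 121; target position k = 30/100 · 121 = 36.3.
Cumulative frequencies: 23, 46, 59, 66, 69, 98, 121.
Observation 36.3 falls in the class 160 – <180.
L = 160, CF = 23, f = 23, h = 20.
P30 = 160 + ((36.3 − 23)/23)·20 = 160 + 11.5652 = 171.565.

171.57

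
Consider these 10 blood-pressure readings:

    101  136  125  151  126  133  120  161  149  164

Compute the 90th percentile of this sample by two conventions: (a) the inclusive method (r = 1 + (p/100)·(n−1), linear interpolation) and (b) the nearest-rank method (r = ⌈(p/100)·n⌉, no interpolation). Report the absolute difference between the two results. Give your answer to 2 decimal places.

Sorted: 101, 120, 125, 126, 133, 136, 149, 151, 161, 164.
n = 10.
(a) r = 9.1; between ranks 9 (161) and 10 (164): 161.3.
(b) the nearest-rank method: rank 9 → 161.
|161.3 − 161| = 0.3.

0.30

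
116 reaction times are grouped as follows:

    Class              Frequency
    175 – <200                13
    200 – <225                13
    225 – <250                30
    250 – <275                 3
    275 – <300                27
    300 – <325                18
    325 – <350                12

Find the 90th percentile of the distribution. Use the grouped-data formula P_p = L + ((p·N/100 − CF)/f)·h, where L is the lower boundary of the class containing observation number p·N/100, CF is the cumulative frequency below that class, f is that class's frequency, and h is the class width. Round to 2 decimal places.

N = 116; target position k = 90/100 · 116 = 104.4.
Cumulative frequencies: 13, 26, 56, 59, 86, 104, 116.
Observation 104.4 falls in the class 325 – <350.
L = 325, CF = 104, f = 12, h = 25.
P90 = 325 + ((104.4 − 104)/12)·25 = 325 + 0.833333 = 325.833.

325.83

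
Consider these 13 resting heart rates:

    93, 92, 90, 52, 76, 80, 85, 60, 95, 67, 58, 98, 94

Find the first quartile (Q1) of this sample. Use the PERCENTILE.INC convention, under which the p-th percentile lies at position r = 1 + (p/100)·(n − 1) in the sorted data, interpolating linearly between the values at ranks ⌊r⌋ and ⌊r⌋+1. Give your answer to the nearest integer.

67

Sorted: 52, 58, 60, 67, 76, 80, 85, 90, 92, 93, 94, 95, 98.
n = 13.
r = 1 + (25/100)·(13 − 1) = 1 + 3 = 4.
r is an integer, so P25 is the value at rank 4: 67.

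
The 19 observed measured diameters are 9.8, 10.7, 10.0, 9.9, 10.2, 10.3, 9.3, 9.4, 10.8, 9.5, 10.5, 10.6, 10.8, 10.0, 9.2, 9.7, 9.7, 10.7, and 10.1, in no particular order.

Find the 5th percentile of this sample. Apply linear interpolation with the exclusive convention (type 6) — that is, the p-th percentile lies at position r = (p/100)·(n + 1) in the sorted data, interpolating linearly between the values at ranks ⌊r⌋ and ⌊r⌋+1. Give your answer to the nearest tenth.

Sorted: 9.2, 9.3, 9.4, 9.5, 9.7, 9.7, 9.8, 9.9, 10.0, 10.0, 10.1, 10.2, 10.3, 10.5, 10.6, 10.7, 10.7, 10.8, 10.8.
n = 19.
r = (5/100)·(19 + 1) = 1.
r is an integer, so P5 is the value at rank 1: 9.2.

9.2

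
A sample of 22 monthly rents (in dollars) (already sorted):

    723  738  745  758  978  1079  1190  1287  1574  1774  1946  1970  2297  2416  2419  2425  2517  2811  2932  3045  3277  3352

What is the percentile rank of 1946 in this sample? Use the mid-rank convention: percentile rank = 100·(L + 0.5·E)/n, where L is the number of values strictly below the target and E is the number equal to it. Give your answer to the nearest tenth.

Count below 1946: L = 10; count equal: E = 1; n = 22.
Percentile rank = 100·(10 + 0.5·1)/22 = 100·10.5/22 = 47.73.

47.7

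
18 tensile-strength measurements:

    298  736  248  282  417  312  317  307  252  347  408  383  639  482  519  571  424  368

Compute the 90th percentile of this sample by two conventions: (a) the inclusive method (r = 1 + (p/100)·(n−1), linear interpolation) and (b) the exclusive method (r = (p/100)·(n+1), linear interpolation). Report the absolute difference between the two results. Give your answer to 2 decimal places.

Sorted: 248, 252, 282, 298, 307, 312, 317, 347, 368, 383, 408, 417, 424, 482, 519, 571, 639, 736.
n = 18.
(a) r = 16.3; between ranks 16 (571) and 17 (639): 591.4.
(b) r = 17.1; between ranks 17 (639) and 18 (736): 648.7.
|591.4 − 648.7| = 57.3.

57.30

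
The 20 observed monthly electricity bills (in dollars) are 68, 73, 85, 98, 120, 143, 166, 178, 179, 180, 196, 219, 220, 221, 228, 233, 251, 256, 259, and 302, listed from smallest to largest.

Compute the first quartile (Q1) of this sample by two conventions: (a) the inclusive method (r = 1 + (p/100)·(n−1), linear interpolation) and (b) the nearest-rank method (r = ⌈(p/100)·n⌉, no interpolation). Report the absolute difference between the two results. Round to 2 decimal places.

17.25

n = 20.
(a) r = 5.75; between ranks 5 (120) and 6 (143): 137.25.
(b) the nearest-rank method: rank 5 → 120.
|137.25 − 120| = 17.25.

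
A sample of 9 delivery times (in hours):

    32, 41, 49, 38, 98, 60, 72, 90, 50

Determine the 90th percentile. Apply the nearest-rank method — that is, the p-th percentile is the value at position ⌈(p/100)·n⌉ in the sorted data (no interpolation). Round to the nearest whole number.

Sorted: 32, 38, 41, 49, 50, 60, 72, 90, 98.
n = 9.
Position = ⌈90/100 · 9⌉ = ⌈8.1⌉ = 9.
The value at rank 9 is 98.

98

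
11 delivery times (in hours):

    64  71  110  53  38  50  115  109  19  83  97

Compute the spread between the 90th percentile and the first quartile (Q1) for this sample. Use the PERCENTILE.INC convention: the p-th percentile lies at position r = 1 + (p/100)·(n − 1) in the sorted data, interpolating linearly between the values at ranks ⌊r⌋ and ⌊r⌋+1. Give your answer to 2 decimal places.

Sorted: 19, 38, 50, 53, 64, 71, 83, 97, 109, 110, 115.
n = 11.
P25: r = 3.5; ranks 3–4 are 50, 53; interpolating gives 51.5.
P90: r = 10 (integer) → 110.
Difference: 110 − 51.5 = 58.5.

58.50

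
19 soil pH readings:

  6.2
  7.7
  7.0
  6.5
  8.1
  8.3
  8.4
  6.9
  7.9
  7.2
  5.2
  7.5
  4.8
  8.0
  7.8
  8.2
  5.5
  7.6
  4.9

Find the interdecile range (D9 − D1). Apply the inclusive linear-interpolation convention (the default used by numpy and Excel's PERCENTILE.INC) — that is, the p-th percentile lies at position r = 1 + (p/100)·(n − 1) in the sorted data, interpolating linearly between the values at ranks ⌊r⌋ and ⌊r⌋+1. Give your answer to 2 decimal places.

3.08

Sorted: 4.8, 4.9, 5.2, 5.5, 6.2, 6.5, 6.9, 7.0, 7.2, 7.5, 7.6, 7.7, 7.8, 7.9, 8.0, 8.1, 8.2, 8.3, 8.4.
n = 19.
P10: r = 2.8; ranks 2–3 are 4.9, 5.2; interpolating gives 5.14.
P90: r = 17.2; ranks 17–18 are 8.2, 8.3; interpolating gives 8.22.
Difference: 8.22 − 5.14 = 3.08.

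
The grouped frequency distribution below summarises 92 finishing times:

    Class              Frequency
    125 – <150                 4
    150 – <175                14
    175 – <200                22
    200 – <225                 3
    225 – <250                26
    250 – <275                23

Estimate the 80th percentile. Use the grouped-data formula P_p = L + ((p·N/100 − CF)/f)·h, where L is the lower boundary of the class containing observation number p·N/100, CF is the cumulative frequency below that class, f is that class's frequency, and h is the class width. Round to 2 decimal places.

N = 92; target position k = 80/100 · 92 = 73.6.
Cumulative frequencies: 4, 18, 40, 43, 69, 92.
Observation 73.6 falls in the class 250 – <275.
L = 250, CF = 69, f = 23, h = 25.
P80 = 250 + ((73.6 − 69)/23)·25 = 250 + 5 = 255.

255.00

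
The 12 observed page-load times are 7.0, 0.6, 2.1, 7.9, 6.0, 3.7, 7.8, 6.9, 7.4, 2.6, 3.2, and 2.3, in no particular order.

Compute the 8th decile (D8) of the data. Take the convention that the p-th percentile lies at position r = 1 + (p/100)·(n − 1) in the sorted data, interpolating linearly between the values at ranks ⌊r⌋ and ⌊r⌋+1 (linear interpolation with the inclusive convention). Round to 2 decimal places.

Sorted: 0.6, 2.1, 2.3, 2.6, 3.2, 3.7, 6.0, 6.9, 7.0, 7.4, 7.8, 7.9.
n = 12.
r = 1 + (80/100)·(12 − 1) = 1 + 8.8 = 9.8.
Rank 9 is 7.0 and rank 10 is 7.4.
Interpolate: 7.0 + 0.8·(7.4 − 7.0) = 7.0 + 0.8·0.4 = 7.32.

7.32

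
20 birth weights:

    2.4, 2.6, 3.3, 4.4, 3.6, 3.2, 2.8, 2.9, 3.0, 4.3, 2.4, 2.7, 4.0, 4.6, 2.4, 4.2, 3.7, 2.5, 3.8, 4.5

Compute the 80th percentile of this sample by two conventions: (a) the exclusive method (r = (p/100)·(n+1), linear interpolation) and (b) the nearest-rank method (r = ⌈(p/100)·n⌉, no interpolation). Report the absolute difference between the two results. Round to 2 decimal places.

0.08

Sorted: 2.4, 2.4, 2.4, 2.5, 2.6, 2.7, 2.8, 2.9, 3.0, 3.2, 3.3, 3.6, 3.7, 3.8, 4.0, 4.2, 4.3, 4.4, 4.5, 4.6.
n = 20.
(a) r = 16.8; between ranks 16 (4.2) and 17 (4.3): 4.28.
(b) the nearest-rank method: rank 16 → 4.2.
|4.28 − 4.2| = 0.08.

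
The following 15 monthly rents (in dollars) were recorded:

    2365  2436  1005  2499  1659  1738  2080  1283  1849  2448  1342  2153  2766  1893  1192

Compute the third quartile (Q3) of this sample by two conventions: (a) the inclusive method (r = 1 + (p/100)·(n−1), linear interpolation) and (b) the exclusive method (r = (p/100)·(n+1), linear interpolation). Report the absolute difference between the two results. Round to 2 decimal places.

35.50

Sorted: 1005, 1192, 1283, 1342, 1659, 1738, 1849, 1893, 2080, 2153, 2365, 2436, 2448, 2499, 2766.
n = 15.
(a) r = 11.5; between ranks 11 (2365) and 12 (2436): 2400.5.
(b) r = 12 → value at rank 12 = 2436.
|2400.5 − 2436| = 35.5.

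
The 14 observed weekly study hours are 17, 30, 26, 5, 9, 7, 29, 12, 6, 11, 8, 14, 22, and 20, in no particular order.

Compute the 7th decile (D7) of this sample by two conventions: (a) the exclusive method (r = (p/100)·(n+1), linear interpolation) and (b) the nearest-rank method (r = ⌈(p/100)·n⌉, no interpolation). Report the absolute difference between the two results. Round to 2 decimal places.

1.00

Sorted: 5, 6, 7, 8, 9, 11, 12, 14, 17, 20, 22, 26, 29, 30.
n = 14.
(a) r = 10.5; between ranks 10 (20) and 11 (22): 21.
(b) the nearest-rank method: rank 10 → 20.
|21 − 20| = 1.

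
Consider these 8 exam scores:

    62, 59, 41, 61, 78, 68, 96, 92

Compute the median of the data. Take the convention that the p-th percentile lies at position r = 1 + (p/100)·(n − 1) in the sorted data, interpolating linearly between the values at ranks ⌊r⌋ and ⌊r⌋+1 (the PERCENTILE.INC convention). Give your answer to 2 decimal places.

Sorted: 41, 59, 61, 62, 68, 78, 92, 96.
n = 8.
r = 1 + (50/100)·(8 − 1) = 1 + 3.5 = 4.5.
Rank 4 is 62 and rank 5 is 68.
Interpolate: 62 + 0.5·(68 − 62) = 62 + 0.5·6 = 65.

65.00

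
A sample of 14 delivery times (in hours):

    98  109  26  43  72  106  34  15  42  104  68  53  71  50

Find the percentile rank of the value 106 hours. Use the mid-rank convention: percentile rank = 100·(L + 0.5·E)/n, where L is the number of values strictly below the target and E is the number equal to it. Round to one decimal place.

89.3

Sorted: 15, 26, 34, 42, 43, 50, 53, 68, 71, 72, 98, 104, 106, 109.
Count below 106: L = 12; count equal: E = 1; n = 14.
Percentile rank = 100·(12 + 0.5·1)/14 = 100·12.5/14 = 89.29.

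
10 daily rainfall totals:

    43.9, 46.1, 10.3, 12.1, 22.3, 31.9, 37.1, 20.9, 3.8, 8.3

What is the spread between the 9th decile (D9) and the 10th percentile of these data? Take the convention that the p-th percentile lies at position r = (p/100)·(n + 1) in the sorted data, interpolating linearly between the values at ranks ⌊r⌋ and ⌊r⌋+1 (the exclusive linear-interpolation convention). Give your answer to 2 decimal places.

Sorted: 3.8, 8.3, 10.3, 12.1, 20.9, 22.3, 31.9, 37.1, 43.9, 46.1.
n = 10.
P10: r = 1.1; ranks 1–2 are 3.8, 8.3; interpolating gives 4.25.
P90: r = 9.9; ranks 9–10 are 43.9, 46.1; interpolating gives 45.88.
Difference: 45.88 − 4.25 = 41.63.

41.63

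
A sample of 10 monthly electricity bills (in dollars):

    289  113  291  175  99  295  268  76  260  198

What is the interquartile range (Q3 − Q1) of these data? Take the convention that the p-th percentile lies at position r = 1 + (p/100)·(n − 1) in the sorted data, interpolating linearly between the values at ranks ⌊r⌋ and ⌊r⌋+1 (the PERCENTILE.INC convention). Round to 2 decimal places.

155.25

Sorted: 76, 99, 113, 175, 198, 260, 268, 289, 291, 295.
n = 10.
P25: r = 3.25; ranks 3–4 are 113, 175; interpolating gives 128.5.
P75: r = 7.75; ranks 7–8 are 268, 289; interpolating gives 283.75.
Difference: 283.75 − 128.5 = 155.25.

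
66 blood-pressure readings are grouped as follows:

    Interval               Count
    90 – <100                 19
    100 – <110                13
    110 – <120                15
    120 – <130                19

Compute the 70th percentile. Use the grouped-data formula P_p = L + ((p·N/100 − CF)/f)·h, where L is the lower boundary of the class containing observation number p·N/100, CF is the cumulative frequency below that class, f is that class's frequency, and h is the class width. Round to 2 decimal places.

119.47

N = 66; target position k = 70/100 · 66 = 46.2.
Cumulative frequencies: 19, 32, 47, 66.
Observation 46.2 falls in the class 110 – <120.
L = 110, CF = 32, f = 15, h = 10.
P70 = 110 + ((46.2 − 32)/15)·10 = 110 + 9.46667 = 119.467.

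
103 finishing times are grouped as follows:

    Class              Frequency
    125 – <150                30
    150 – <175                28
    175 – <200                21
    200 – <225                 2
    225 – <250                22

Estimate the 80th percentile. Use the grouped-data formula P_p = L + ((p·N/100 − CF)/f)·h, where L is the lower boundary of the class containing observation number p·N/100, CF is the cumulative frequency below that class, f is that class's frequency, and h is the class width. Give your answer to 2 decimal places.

N = 103; target position k = 80/100 · 103 = 82.4.
Cumulative frequencies: 30, 58, 79, 81, 103.
Observation 82.4 falls in the class 225 – <250.
L = 225, CF = 81, f = 22, h = 25.
P80 = 225 + ((82.4 − 81)/22)·25 = 225 + 1.59091 = 226.591.

226.59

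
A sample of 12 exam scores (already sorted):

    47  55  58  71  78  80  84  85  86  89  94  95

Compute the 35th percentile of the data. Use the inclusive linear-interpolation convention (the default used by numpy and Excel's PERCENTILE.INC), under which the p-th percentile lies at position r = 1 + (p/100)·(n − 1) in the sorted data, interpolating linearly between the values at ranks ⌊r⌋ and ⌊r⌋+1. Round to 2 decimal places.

n = 12.
r = 1 + (35/100)·(12 − 1) = 1 + 3.85 = 4.85.
Rank 4 is 71 and rank 5 is 78.
Interpolate: 71 + 0.85·(78 − 71) = 71 + 0.85·7 = 76.95.

76.95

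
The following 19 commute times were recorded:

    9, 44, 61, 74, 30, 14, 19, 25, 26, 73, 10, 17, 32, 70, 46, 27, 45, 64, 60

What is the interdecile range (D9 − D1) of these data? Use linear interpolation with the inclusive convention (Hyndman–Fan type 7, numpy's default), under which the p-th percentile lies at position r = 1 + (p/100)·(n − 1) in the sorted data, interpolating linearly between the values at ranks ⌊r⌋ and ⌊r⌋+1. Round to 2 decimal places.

57.40

Sorted: 9, 10, 14, 17, 19, 25, 26, 27, 30, 32, 44, 45, 46, 60, 61, 64, 70, 73, 74.
n = 19.
P10: r = 2.8; ranks 2–3 are 10, 14; interpolating gives 13.2.
P90: r = 17.2; ranks 17–18 are 70, 73; interpolating gives 70.6.
Difference: 70.6 − 13.2 = 57.4.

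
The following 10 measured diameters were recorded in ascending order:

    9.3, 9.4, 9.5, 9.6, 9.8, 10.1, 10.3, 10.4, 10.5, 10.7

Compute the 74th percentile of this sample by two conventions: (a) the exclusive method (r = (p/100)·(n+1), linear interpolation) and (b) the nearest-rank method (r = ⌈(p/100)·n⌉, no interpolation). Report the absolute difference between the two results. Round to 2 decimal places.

0.01

n = 10.
(a) r = 8.14; between ranks 8 (10.4) and 9 (10.5): 10.414.
(b) the nearest-rank method: rank 8 → 10.4.
|10.414 − 10.4| = 0.014.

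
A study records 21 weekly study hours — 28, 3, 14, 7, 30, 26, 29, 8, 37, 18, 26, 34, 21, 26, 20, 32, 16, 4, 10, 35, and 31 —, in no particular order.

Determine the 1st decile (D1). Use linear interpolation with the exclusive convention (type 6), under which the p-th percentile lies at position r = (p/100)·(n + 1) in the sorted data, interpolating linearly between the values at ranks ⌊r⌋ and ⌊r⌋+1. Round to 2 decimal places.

4.60

Sorted: 3, 4, 7, 8, 10, 14, 16, 18, 20, 21, 26, 26, 26, 28, 29, 30, 31, 32, 34, 35, 37.
n = 21.
r = (10/100)·(21 + 1) = 2.2.
Rank 2 is 4 and rank 3 is 7.
Interpolate: 4 + 0.2·(7 − 4) = 4 + 0.2·3 = 4.6.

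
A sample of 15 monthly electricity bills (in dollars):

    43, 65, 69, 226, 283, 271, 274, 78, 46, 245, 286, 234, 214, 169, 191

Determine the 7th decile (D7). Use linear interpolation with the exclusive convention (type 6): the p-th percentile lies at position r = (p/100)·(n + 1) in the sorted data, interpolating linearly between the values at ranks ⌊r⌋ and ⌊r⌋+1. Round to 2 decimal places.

250.20

Sorted: 43, 46, 65, 69, 78, 169, 191, 214, 226, 234, 245, 271, 274, 283, 286.
n = 15.
r = (70/100)·(15 + 1) = 11.2.
Rank 11 is 245 and rank 12 is 271.
Interpolate: 245 + 0.2·(271 − 245) = 245 + 0.2·26 = 250.2.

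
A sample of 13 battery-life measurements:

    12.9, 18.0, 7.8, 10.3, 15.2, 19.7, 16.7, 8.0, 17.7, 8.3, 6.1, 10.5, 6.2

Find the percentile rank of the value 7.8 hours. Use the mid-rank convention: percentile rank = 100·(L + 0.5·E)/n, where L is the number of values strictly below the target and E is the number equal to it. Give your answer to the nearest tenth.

19.2

Sorted: 6.1, 6.2, 7.8, 8.0, 8.3, 10.3, 10.5, 12.9, 15.2, 16.7, 17.7, 18.0, 19.7.
Count below 7.8: L = 2; count equal: E = 1; n = 13.
Percentile rank = 100·(2 + 0.5·1)/13 = 100·2.5/13 = 19.23.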